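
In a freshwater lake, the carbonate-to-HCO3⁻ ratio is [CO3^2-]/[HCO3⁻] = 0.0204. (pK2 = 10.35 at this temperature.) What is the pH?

pH = 8.66

From K2 = [H⁺][CO3^2-]/[HCO3⁻]:  pH = pK2 + log₁₀([CO3^2-]/[HCO3⁻])
log₁₀(0.0204) = -1.690
pH = 10.35 + (-1.690) = 8.66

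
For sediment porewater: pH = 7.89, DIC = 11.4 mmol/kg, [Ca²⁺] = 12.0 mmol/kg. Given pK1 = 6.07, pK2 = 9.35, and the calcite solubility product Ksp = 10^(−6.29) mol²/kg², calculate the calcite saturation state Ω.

Ω = 8.81

α₂ = 1 / (1 + [H⁺]/K2 + [H⁺]²/(K1K2)) = 1 / (1 + 10^+1.46 + 10^-0.36)
   = 1 / (1 + 28.840 + 0.43652) = 1/30.277 = 0.03303
[CO3²⁻] = α₂ × DIC = 0.03303 × 11.4 = 0.3765 mmol/kg
Ksp = 10^(−6.29) = 5.129×10^-7
Ω = [Ca²⁺][CO3²⁻]/Ksp = (12.0×10^-3)(3.765×10^-4) / 5.129×10^-7 = 8.81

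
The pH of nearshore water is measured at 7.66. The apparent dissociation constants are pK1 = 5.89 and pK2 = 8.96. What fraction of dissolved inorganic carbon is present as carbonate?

α₂ = 1 / (1 + [H⁺]/K2 + [H⁺]²/(K1K2)) = 1 / (1 + 10^+1.30 + 10^-0.47)
   = 1 / (1 + 19.953 + 0.33884) = 1/21.291 = 0.04697

α₂ = 0.0470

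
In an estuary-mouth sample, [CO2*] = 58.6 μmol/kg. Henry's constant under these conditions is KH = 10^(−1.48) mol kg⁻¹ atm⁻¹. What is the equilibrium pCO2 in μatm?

KH = 10^(−1.48) = 3.311×10^-2 mol kg⁻¹ atm⁻¹
pCO2 = [CO2*]/KH = 58.6×10^-6 / 3.311×10^-2 = 1.77×10^-3 atm = 1770 μatm

pCO2 = 1770 μatm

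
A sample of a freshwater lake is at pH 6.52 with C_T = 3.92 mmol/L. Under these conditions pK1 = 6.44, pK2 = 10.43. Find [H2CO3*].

α₀ = 1 / (1 + K1/[H⁺] + K1K2/[H⁺]²) = 1 / (1 + 10^+0.08 + 10^-3.83)
   = 1 / (1 + 1.2023 + 0.00014791) = 1/2.2024 = 0.4540
[CO2*] = α₀ × DIC = 0.4540 × 3.92 = 1.78 mmol/L

[CO2*] = 1.78 mmol/L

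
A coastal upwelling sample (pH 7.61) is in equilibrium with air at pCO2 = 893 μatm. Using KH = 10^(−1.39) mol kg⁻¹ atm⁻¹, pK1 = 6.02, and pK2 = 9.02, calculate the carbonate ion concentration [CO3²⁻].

[CO2*] = KH · pCO2 = 10^(−1.39) × 893×10^-6 = 3.638×10^-5 mol/kg
α₀ = 1/(1 + K1/[H⁺] + K1K2/[H⁺]²) = 1/(1 + 10^+1.59 + 10^+0.18) = 0.02414
DIC = [CO2*]/α₀ = 3.638×10^-5 / 0.02414 = 1.507 mmol/kg
[CO3²⁻] = α₂·DIC; α₂ = 0.03654, so [CO3²⁻] = 0.03654 × 1.507 = 0.0551 mmol/kg

[CO3²⁻] = 0.0551 mmol/kg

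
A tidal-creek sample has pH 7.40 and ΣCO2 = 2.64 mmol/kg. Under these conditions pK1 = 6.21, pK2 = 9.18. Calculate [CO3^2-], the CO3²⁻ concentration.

α₂ = 1 / (1 + [H⁺]/K2 + [H⁺]²/(K1K2)) = 1 / (1 + 10^+1.78 + 10^+0.59)
   = 1 / (1 + 60.256 + 3.8905) = 1/65.146 = 0.01535
[CO3²⁻] = α₂ × DIC = 0.01535 × 2.64 = 0.0405 mmol/kg

[CO3²⁻] = 0.0405 mmol/kg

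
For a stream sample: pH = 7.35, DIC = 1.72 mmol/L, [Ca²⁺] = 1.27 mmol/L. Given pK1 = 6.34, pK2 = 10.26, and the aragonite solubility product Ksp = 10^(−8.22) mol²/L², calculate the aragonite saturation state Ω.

Ω = 0.406

α₂ = 1 / (1 + [H⁺]/K2 + [H⁺]²/(K1K2)) = 1 / (1 + 10^+2.91 + 10^+1.90)
   = 1 / (1 + 812.83 + 79.433) = 1/893.26 = 0.001119
[CO3²⁻] = α₂ × DIC = 0.001119 × 1.72 = 0.001926 mmol/L = 1.926 μmol/L
Ksp = 10^(−8.22) = 6.026×10^-9
Ω = [Ca²⁺][CO3²⁻]/Ksp = (1.27×10^-3)(1.926×10^-6) / 6.026×10^-9 = 0.406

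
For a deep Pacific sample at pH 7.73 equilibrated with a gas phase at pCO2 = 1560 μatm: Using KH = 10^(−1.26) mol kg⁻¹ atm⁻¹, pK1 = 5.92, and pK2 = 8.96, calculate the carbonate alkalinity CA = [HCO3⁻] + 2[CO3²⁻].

[CO2*] = KH · pCO2 = 10^(−1.26) × 1560×10^-6 = 8.573×10^-5 mol/kg
α₀ = 1/(1 + K1/[H⁺] + K1K2/[H⁺]²) = 1/(1 + 10^+1.81 + 10^+0.58) = 0.01442
DIC = [CO2*]/α₀ = 8.573×10^-5 / 0.01442 = 5.947 mmol/kg
CA = (α₁ + 2α₂)·DIC = (0.9308 + 2×0.05481) × 5.947 = 6.19 mmol/kg

CA = 6.19 mmol/kg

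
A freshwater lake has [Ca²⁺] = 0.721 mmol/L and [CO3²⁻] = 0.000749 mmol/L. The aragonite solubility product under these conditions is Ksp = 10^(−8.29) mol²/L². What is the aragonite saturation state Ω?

Ω = 0.105

Ksp = 10^(−8.29) = 5.129×10^-9
Ω = [Ca²⁺][CO3²⁻]/Ksp = (0.721×10^-3)(0.000749×10^-3) / 5.129×10^-9 = 0.105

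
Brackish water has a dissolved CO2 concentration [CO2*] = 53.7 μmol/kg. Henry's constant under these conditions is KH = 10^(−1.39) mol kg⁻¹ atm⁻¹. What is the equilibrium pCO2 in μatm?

pCO2 = 1320 μatm

KH = 10^(−1.39) = 4.074×10^-2 mol kg⁻¹ atm⁻¹
pCO2 = [CO2*]/KH = 53.7×10^-6 / 4.074×10^-2 = 1.32×10^-3 atm = 1320 μatm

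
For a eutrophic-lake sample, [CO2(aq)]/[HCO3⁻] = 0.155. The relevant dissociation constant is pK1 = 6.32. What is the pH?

From K1 = [H⁺][HCO3⁻]/[CO2(aq)]:  pH = pK1 − log₁₀([CO2(aq)]/[HCO3⁻])
log₁₀(0.155) = -0.810
pH = 6.32 − (-0.810) = 7.13

pH = 7.13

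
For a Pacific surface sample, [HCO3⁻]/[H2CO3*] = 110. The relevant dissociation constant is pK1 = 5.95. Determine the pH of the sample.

pH = 7.99

From K1 = [H⁺][HCO3⁻]/[H2CO3*]:  pH = pK1 + log₁₀([HCO3⁻]/[H2CO3*])
log₁₀(110) = +2.041
pH = 5.95 + (+2.041) = 7.99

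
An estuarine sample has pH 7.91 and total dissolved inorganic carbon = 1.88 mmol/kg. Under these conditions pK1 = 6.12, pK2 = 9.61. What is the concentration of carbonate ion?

[CO3²⁻] = 0.0362 mmol/kg

α₂ = 1 / (1 + [H⁺]/K2 + [H⁺]²/(K1K2)) = 1 / (1 + 10^+1.70 + 10^-0.09)
   = 1 / (1 + 50.119 + 0.81283) = 1/51.932 = 0.01926
[CO3²⁻] = α₂ × DIC = 0.01926 × 1.88 = 0.0362 mmol/kg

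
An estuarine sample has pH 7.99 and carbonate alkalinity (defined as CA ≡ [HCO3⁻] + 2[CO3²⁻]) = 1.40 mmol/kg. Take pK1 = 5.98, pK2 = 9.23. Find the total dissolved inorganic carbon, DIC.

DIC = 1.34 mmol/kg

CA = [HCO3⁻] + 2[CO3²⁻] = (α₁ + 2α₂)·DIC
At pH 7.99: [H⁺]/K1 = 10^-2.01 = 0.0097724, K2/[H⁺] = 10^-1.24 = 0.057544
α₁ = 1/(1 + 0.0097724 + 0.057544) = 1/1.0673 = 0.9369; α₂ = α₁·K2/[H⁺] = 0.05391
α₁ + 2α₂ = 1.0448
DIC = CA / (α₁ + 2α₂) = 1.40 / 1.0448 = 1.34 mmol/kg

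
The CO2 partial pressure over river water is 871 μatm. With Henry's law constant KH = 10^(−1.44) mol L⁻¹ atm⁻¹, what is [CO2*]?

KH = 10^(−1.44) = 3.631×10^-2 mol L⁻¹ atm⁻¹
[CO2*] = KH · pCO2 = 3.631×10^-2 × 871×10^-6 atm = 3.16×10^-5 mol/L

[CO2*] = 31.6 μmol/L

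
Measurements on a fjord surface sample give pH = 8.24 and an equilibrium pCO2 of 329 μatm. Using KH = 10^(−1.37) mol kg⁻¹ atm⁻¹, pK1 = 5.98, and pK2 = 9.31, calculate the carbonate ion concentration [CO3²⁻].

[CO3²⁻] = 0.217 mmol/kg

[CO2*] = KH · pCO2 = 10^(−1.37) × 329×10^-6 = 1.403×10^-5 mol/kg
α₀ = 1/(1 + K1/[H⁺] + K1K2/[H⁺]²) = 1/(1 + 10^+2.26 + 10^+1.19) = 0.005039
DIC = [CO2*]/α₀ = 1.403×10^-5 / 0.005039 = 2.785 mmol/kg
[CO3²⁻] = α₂·DIC; α₂ = 0.07804, so [CO3²⁻] = 0.07804 × 2.785 = 0.217 mmol/kg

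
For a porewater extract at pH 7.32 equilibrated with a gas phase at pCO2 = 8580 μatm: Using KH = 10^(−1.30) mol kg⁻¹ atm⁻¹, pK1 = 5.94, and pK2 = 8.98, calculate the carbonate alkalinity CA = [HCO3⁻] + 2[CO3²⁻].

CA = 10.8 mmol/kg

[CO2*] = KH · pCO2 = 10^(−1.30) × 8580×10^-6 = 4.300×10^-4 mol/kg
α₀ = 1/(1 + K1/[H⁺] + K1K2/[H⁺]²) = 1/(1 + 10^+1.38 + 10^-0.28) = 0.03920
DIC = [CO2*]/α₀ = 4.300×10^-4 / 0.03920 = 10.97 mmol/kg
CA = (α₁ + 2α₂)·DIC = (0.9402 + 2×0.02057) × 10.97 = 10.8 mmol/kg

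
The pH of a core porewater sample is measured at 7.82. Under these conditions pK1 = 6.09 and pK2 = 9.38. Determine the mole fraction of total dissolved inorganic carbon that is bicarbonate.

α₁ = 1 / (1 + [H⁺]/K1 + K2/[H⁺]) = 1 / (1 + 10^-1.73 + 10^-1.56)
   = 1 / (1 + 0.018621 + 0.027542) = 1/1.0462 = 0.9559

α₁ = 0.956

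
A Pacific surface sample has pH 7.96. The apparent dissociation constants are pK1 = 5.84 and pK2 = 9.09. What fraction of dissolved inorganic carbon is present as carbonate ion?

α₂ = 1 / (1 + [H⁺]/K2 + [H⁺]²/(K1K2)) = 1 / (1 + 10^+1.13 + 10^-0.99)
   = 1 / (1 + 13.490 + 0.10233) = 1/14.592 = 0.06853

α₂ = 0.0685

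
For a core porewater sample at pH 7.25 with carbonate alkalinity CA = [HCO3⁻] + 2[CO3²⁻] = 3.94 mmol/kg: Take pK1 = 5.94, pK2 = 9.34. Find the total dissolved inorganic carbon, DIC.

CA = [HCO3⁻] + 2[CO3²⁻] = (α₁ + 2α₂)·DIC
At pH 7.25: [H⁺]/K1 = 10^-1.31 = 0.048978, K2/[H⁺] = 10^-2.09 = 0.0081283
α₁ = 1/(1 + 0.048978 + 0.0081283) = 1/1.0571 = 0.9460; α₂ = α₁·K2/[H⁺] = 0.007689
α₁ + 2α₂ = 0.9614
DIC = CA / (α₁ + 2α₂) = 3.94 / 0.9614 = 4.10 mmol/kg

DIC = 4.10 mmol/kg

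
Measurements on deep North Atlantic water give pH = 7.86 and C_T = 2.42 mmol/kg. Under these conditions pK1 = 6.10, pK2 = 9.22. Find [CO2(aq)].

α₀ = 1 / (1 + K1/[H⁺] + K1K2/[H⁺]²) = 1 / (1 + 10^+1.76 + 10^+0.40)
   = 1 / (1 + 57.544 + 2.5119) = 1/61.056 = 0.01638
[CO2*] = α₀ × DIC = 0.01638 × 2.42 = 0.0396 mmol/kg

[CO2*] = 0.0396 mmol/kg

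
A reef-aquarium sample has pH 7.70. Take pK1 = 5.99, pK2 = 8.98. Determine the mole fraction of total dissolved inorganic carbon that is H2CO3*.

α₀ = 1 / (1 + K1/[H⁺] + K1K2/[H⁺]²) = 1 / (1 + 10^+1.71 + 10^+0.43)
   = 1 / (1 + 51.286 + 2.6915) = 1/54.978 = 0.01819

α₀ = 0.0182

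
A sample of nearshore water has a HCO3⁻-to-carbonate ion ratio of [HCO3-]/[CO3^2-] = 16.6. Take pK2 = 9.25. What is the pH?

From K2 = [H⁺][CO3^2-]/[HCO3-]:  pH = pK2 − log₁₀([HCO3-]/[CO3^2-])
log₁₀(16.6) = +1.220
pH = 9.25 − (+1.220) = 8.03

pH = 8.03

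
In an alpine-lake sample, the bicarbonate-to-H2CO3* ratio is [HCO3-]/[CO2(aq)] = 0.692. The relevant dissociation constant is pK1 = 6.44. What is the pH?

From K1 = [H⁺][HCO3-]/[CO2(aq)]:  pH = pK1 + log₁₀([HCO3-]/[CO2(aq)])
log₁₀(0.692) = -0.160
pH = 6.44 + (-0.160) = 6.28

pH = 6.28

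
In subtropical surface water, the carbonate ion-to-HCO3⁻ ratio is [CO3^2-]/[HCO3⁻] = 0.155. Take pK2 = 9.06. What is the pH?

From K2 = [H⁺][CO3^2-]/[HCO3⁻]:  pH = pK2 + log₁₀([CO3^2-]/[HCO3⁻])
log₁₀(0.155) = -0.810
pH = 9.06 + (-0.810) = 8.25

pH = 8.25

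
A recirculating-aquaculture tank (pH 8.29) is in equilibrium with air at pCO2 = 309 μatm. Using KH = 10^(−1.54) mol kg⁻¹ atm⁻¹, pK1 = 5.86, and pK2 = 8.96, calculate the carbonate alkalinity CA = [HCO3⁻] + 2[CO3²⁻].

[CO2*] = KH · pCO2 = 10^(−1.54) × 309×10^-6 = 8.912×10^-6 mol/kg
α₀ = 1/(1 + K1/[H⁺] + K1K2/[H⁺]²) = 1/(1 + 10^+2.43 + 10^+1.76) = 0.003052
DIC = [CO2*]/α₀ = 8.912×10^-6 / 0.003052 = 2.920 mmol/kg
CA = (α₁ + 2α₂)·DIC = (0.8213 + 2×0.1756) × 2.920 = 3.42 mmol/kg

CA = 3.42 mmol/kg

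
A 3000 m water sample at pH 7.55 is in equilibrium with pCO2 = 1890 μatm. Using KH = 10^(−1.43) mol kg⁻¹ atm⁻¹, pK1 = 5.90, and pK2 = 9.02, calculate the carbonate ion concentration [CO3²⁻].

[CO3²⁻] = 0.106 mmol/kg

[CO2*] = KH · pCO2 = 10^(−1.43) × 1890×10^-6 = 7.022×10^-5 mol/kg
α₀ = 1/(1 + K1/[H⁺] + K1K2/[H⁺]²) = 1/(1 + 10^+1.65 + 10^+0.18) = 0.02119
DIC = [CO2*]/α₀ = 7.022×10^-5 / 0.02119 = 3.313 mmol/kg
[CO3²⁻] = α₂·DIC; α₂ = 0.03208, so [CO3²⁻] = 0.03208 × 3.313 = 0.106 mmol/kg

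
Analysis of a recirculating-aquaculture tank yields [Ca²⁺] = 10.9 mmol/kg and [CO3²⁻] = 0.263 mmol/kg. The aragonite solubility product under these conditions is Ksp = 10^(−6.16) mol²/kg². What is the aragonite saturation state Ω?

Ω = 4.14

Ksp = 10^(−6.16) = 6.918×10^-7
Ω = [Ca²⁺][CO3²⁻]/Ksp = (10.9×10^-3)(0.263×10^-3) / 6.918×10^-7 = 4.14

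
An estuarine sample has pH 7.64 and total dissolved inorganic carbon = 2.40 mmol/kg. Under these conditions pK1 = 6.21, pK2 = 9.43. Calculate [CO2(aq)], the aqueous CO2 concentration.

α₀ = 1 / (1 + K1/[H⁺] + K1K2/[H⁺]²) = 1 / (1 + 10^+1.43 + 10^-0.36)
   = 1 / (1 + 26.915 + 0.43652) = 1/28.352 = 0.03527
[CO2*] = α₀ × DIC = 0.03527 × 2.40 = 0.0847 mmol/kg

[CO2*] = 0.0847 mmol/kg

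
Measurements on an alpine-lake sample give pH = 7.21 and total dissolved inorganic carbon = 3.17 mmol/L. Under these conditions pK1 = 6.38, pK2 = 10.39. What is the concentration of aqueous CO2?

[CO2*] = 0.408 mmol/L

α₀ = 1 / (1 + K1/[H⁺] + K1K2/[H⁺]²) = 1 / (1 + 10^+0.83 + 10^-2.35)
   = 1 / (1 + 6.7608 + 0.0044668) = 1/7.7653 = 0.1288
[CO2*] = α₀ × DIC = 0.1288 × 3.17 = 0.408 mmol/L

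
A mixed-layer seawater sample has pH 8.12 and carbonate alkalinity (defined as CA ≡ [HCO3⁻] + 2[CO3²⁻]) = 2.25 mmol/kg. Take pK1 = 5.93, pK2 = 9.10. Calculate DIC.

DIC = 2.07 mmol/kg

CA = [HCO3⁻] + 2[CO3²⁻] = (α₁ + 2α₂)·DIC
At pH 8.12: [H⁺]/K1 = 10^-2.19 = 0.0064565, K2/[H⁺] = 10^-0.98 = 0.10471
α₁ = 1/(1 + 0.0064565 + 0.10471) = 1/1.1112 = 0.9000; α₂ = α₁·K2/[H⁺] = 0.09424
α₁ + 2α₂ = 1.0884
DIC = CA / (α₁ + 2α₂) = 2.25 / 1.0884 = 2.07 mmol/kg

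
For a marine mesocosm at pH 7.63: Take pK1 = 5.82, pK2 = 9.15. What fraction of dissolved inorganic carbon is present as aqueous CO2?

α₀ = 0.0148

α₀ = 1 / (1 + K1/[H⁺] + K1K2/[H⁺]²) = 1 / (1 + 10^+1.81 + 10^+0.29)
   = 1 / (1 + 64.565 + 1.9498) = 1/67.515 = 0.01481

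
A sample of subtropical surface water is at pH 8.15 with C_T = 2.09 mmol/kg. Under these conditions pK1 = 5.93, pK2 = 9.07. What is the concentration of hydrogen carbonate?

α₁ = 1 / (1 + [H⁺]/K1 + K2/[H⁺]) = 1 / (1 + 10^-2.22 + 10^-0.92)
   = 1 / (1 + 0.0060256 + 0.12023) = 1/1.1263 = 0.8879
[HCO3⁻] = α₁ × DIC = 0.8879 × 2.09 = 1.86 mmol/kg

[HCO3⁻] = 1.86 mmol/kg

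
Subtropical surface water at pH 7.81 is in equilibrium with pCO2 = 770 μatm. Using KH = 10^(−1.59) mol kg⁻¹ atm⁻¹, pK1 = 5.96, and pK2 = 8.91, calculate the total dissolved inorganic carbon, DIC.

DIC = 1.53 mmol/kg

[CO2*] = KH · pCO2 = 10^(−1.59) × 770×10^-6 = 1.979×10^-5 mol/kg
α₀ = 1/(1 + K1/[H⁺] + K1K2/[H⁺]²) = 1/(1 + 10^+1.85 + 10^+0.75) = 0.01292
DIC = [CO2*]/α₀ = 1.979×10^-5 / 0.01292 = 1.53 mmol/kg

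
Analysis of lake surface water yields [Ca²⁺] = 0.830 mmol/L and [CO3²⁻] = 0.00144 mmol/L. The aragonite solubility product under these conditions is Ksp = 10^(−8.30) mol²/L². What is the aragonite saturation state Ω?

Ksp = 10^(−8.30) = 5.012×10^-9
Ω = [Ca²⁺][CO3²⁻]/Ksp = (0.830×10^-3)(0.00144×10^-3) / 5.012×10^-9 = 0.238

Ω = 0.238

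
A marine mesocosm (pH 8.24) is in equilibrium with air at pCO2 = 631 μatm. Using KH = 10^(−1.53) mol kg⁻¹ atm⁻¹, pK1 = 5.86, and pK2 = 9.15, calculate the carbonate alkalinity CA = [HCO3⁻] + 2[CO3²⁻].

CA = 5.57 mmol/kg

[CO2*] = KH · pCO2 = 10^(−1.53) × 631×10^-6 = 1.862×10^-5 mol/kg
α₀ = 1/(1 + K1/[H⁺] + K1K2/[H⁺]²) = 1/(1 + 10^+2.38 + 10^+1.47) = 0.003698
DIC = [CO2*]/α₀ = 1.862×10^-5 / 0.003698 = 5.035 mmol/kg
CA = (α₁ + 2α₂)·DIC = (0.8872 + 2×0.1091) × 5.035 = 5.57 mmol/kg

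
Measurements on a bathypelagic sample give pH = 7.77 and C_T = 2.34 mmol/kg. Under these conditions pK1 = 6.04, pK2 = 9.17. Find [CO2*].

[CO2*] = 0.0412 mmol/kg

α₀ = 1 / (1 + K1/[H⁺] + K1K2/[H⁺]²) = 1 / (1 + 10^+1.73 + 10^+0.33)
   = 1 / (1 + 53.703 + 2.1380) = 1/56.841 = 0.01759
[CO2*] = α₀ × DIC = 0.01759 × 2.34 = 0.0412 mmol/kg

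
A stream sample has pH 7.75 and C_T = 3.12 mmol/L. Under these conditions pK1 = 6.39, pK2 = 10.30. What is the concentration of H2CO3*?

α₀ = 1 / (1 + K1/[H⁺] + K1K2/[H⁺]²) = 1 / (1 + 10^+1.36 + 10^-1.19)
   = 1 / (1 + 22.909 + 0.064565) = 1/23.973 = 0.04171
[CO2*] = α₀ × DIC = 0.04171 × 3.12 = 0.130 mmol/L

[CO2*] = 0.130 mmol/L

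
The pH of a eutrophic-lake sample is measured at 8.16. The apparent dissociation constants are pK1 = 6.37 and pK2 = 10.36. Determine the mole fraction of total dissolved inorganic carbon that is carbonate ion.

α₂ = 1 / (1 + [H⁺]/K2 + [H⁺]²/(K1K2)) = 1 / (1 + 10^+2.20 + 10^+0.41)
   = 1 / (1 + 158.49 + 2.5704) = 1/162.06 = 0.006171

α₂ = 0.00617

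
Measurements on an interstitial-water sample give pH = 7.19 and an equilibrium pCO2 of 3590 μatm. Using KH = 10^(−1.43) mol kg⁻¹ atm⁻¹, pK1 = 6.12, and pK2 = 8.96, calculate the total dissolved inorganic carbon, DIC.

[CO2*] = KH · pCO2 = 10^(−1.43) × 3590×10^-6 = 1.334×10^-4 mol/kg
α₀ = 1/(1 + K1/[H⁺] + K1K2/[H⁺]²) = 1/(1 + 10^+1.07 + 10^-0.70) = 0.07723
DIC = [CO2*]/α₀ = 1.334×10^-4 / 0.07723 = 1.73 mmol/kg

DIC = 1.73 mmol/kg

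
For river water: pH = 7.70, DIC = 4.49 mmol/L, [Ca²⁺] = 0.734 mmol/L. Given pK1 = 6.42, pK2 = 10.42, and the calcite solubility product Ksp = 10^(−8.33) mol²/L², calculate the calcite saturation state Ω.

α₂ = 1 / (1 + [H⁺]/K2 + [H⁺]²/(K1K2)) = 1 / (1 + 10^+2.72 + 10^+1.44)
   = 1 / (1 + 524.81 + 27.542) = 1/553.35 = 0.001807
[CO3²⁻] = α₂ × DIC = 0.001807 × 4.49 = 0.008114 mmol/L = 8.114 μmol/L
Ksp = 10^(−8.33) = 4.677×10^-9
Ω = [Ca²⁺][CO3²⁻]/Ksp = (0.734×10^-3)(8.114×10^-6) / 4.677×10^-9 = 1.27

Ω = 1.27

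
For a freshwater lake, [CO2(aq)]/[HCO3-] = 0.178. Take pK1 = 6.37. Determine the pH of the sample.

pH = 7.12

From K1 = [H⁺][HCO3-]/[CO2(aq)]:  pH = pK1 − log₁₀([CO2(aq)]/[HCO3-])
log₁₀(0.178) = -0.750
pH = 6.37 − (-0.750) = 7.12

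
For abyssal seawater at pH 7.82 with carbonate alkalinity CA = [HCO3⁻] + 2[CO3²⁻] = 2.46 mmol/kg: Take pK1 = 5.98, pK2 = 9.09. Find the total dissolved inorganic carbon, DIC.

DIC = 2.37 mmol/kg

CA = [HCO3⁻] + 2[CO3²⁻] = (α₁ + 2α₂)·DIC
At pH 7.82: [H⁺]/K1 = 10^-1.84 = 0.014454, K2/[H⁺] = 10^-1.27 = 0.053703
α₁ = 1/(1 + 0.014454 + 0.053703) = 1/1.0682 = 0.9362; α₂ = α₁·K2/[H⁺] = 0.05028
α₁ + 2α₂ = 1.0367
DIC = CA / (α₁ + 2α₂) = 2.46 / 1.0367 = 2.37 mmol/kg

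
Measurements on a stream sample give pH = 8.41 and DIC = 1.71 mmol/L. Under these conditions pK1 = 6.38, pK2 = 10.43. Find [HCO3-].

α₁ = 1 / (1 + [H⁺]/K1 + K2/[H⁺]) = 1 / (1 + 10^-2.03 + 10^-2.02)
   = 1 / (1 + 0.0093325 + 0.0095499) = 1/1.0189 = 0.9815
[HCO3⁻] = α₁ × DIC = 0.9815 × 1.71 = 1.68 mmol/L

[HCO3⁻] = 1.68 mmol/L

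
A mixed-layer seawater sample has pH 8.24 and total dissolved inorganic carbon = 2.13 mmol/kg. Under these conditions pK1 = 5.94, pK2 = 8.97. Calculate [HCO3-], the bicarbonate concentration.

α₁ = 1 / (1 + [H⁺]/K1 + K2/[H⁺]) = 1 / (1 + 10^-2.30 + 10^-0.73)
   = 1 / (1 + 0.0050119 + 0.18621) = 1/1.1912 = 0.8395
[HCO3⁻] = α₁ × DIC = 0.8395 × 2.13 = 1.79 mmol/kg

[HCO3⁻] = 1.79 mmol/kg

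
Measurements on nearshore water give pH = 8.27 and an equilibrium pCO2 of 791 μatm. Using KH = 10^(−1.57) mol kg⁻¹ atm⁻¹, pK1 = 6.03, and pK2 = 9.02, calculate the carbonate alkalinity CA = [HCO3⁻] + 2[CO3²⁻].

CA = 5.02 mmol/kg

[CO2*] = KH · pCO2 = 10^(−1.57) × 791×10^-6 = 2.129×10^-5 mol/kg
α₀ = 1/(1 + K1/[H⁺] + K1K2/[H⁺]²) = 1/(1 + 10^+2.24 + 10^+1.49) = 0.004862
DIC = [CO2*]/α₀ = 2.129×10^-5 / 0.004862 = 4.379 mmol/kg
CA = (α₁ + 2α₂)·DIC = (0.8449 + 2×0.1502) × 4.379 = 5.02 mmol/kg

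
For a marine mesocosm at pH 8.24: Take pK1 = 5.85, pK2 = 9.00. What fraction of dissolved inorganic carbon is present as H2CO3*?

α₀ = 0.00346

α₀ = 1 / (1 + K1/[H⁺] + K1K2/[H⁺]²) = 1 / (1 + 10^+2.39 + 10^+1.63)
   = 1 / (1 + 245.47 + 42.658) = 1/289.13 = 0.003459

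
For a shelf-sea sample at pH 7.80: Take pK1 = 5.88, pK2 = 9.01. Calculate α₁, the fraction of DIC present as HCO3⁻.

α₁ = 1 / (1 + [H⁺]/K1 + K2/[H⁺]) = 1 / (1 + 10^-1.92 + 10^-1.21)
   = 1 / (1 + 0.012023 + 0.061660) = 1/1.0737 = 0.9314

α₁ = 0.931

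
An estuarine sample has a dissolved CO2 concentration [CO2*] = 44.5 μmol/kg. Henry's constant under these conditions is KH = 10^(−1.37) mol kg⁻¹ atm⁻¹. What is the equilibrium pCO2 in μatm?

pCO2 = 1040 μatm

KH = 10^(−1.37) = 4.266×10^-2 mol kg⁻¹ atm⁻¹
pCO2 = [CO2*]/KH = 44.5×10^-6 / 4.266×10^-2 = 1.04×10^-3 atm = 1040 μatm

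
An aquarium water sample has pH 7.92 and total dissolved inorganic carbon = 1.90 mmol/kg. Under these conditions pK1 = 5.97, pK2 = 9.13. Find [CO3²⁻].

α₂ = 1 / (1 + [H⁺]/K2 + [H⁺]²/(K1K2)) = 1 / (1 + 10^+1.21 + 10^-0.74)
   = 1 / (1 + 16.218 + 0.18197) = 1/17.400 = 0.05747
[CO3²⁻] = α₂ × DIC = 0.05747 × 1.90 = 0.109 mmol/kg

[CO3²⁻] = 0.109 mmol/kg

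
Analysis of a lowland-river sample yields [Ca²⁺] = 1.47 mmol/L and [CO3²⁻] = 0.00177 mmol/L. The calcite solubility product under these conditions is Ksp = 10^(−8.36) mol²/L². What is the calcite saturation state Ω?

Ksp = 10^(−8.36) = 4.365×10^-9
Ω = [Ca²⁺][CO3²⁻]/Ksp = (1.47×10^-3)(0.00177×10^-3) / 4.365×10^-9 = 0.596

Ω = 0.596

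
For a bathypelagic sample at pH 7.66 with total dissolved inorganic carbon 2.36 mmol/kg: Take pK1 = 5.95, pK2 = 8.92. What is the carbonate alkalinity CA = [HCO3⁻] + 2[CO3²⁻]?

CA = 2.44 mmol/kg

CA = [HCO3⁻] + 2[CO3²⁻] = (α₁ + 2α₂)·DIC
At pH 7.66: [H⁺]/K1 = 10^-1.71 = 0.019498, K2/[H⁺] = 10^-1.26 = 0.054954
α₁ = 1/(1 + 0.019498 + 0.054954) = 1/1.0745 = 0.9307; α₂ = α₁·K2/[H⁺] = 0.05115
α₁ + 2α₂ = 1.0330
CA = 1.0330 × 2.36 = 2.44 mmol/kg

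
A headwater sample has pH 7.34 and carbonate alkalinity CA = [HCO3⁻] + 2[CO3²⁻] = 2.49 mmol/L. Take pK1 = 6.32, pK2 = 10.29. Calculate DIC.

CA = [HCO3⁻] + 2[CO3²⁻] = (α₁ + 2α₂)·DIC
At pH 7.34: [H⁺]/K1 = 10^-1.02 = 0.095499, K2/[H⁺] = 10^-2.95 = 0.0011220
α₁ = 1/(1 + 0.095499 + 0.0011220) = 1/1.0966 = 0.9119; α₂ = α₁·K2/[H⁺] = 0.001023
α₁ + 2α₂ = 0.9139
DIC = CA / (α₁ + 2α₂) = 2.49 / 0.9139 = 2.72 mmol/L

DIC = 2.72 mmol/L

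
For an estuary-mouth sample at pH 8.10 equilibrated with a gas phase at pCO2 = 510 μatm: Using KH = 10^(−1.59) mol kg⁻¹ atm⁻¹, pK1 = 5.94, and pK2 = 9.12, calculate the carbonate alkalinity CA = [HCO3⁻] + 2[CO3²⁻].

[CO2*] = KH · pCO2 = 10^(−1.59) × 510×10^-6 = 1.311×10^-5 mol/kg
α₀ = 1/(1 + K1/[H⁺] + K1K2/[H⁺]²) = 1/(1 + 10^+2.16 + 10^+1.14) = 0.006276
DIC = [CO2*]/α₀ = 1.311×10^-5 / 0.006276 = 2.089 mmol/kg
CA = (α₁ + 2α₂)·DIC = (0.9071 + 2×0.08663) × 2.089 = 2.26 mmol/kg

CA = 2.26 mmol/kg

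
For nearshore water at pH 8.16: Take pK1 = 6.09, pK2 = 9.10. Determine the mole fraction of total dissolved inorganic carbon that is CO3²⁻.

α₂ = 0.102

α₂ = 1 / (1 + [H⁺]/K2 + [H⁺]²/(K1K2)) = 1 / (1 + 10^+0.94 + 10^-1.13)
   = 1 / (1 + 8.7096 + 0.074131) = 1/9.7838 = 0.1022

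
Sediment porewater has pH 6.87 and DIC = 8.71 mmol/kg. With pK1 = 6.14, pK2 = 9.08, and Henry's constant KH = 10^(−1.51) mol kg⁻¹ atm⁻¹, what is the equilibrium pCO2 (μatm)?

pCO2 = 4.40×10^4 μatm

α₀ = 1 / (1 + K1/[H⁺] + K1K2/[H⁺]²) = 1 / (1 + 10^+0.73 + 10^-1.48)
   = 1 / (1 + 5.3703 + 0.033113) = 1/6.4034 = 0.1562
[CO2*] = α₀ × DIC = 0.1562 × 8.71 = 1.360 mmol/kg
pCO2 = [CO2*]/KH = 1.360×10^-3 / 3.090×10^-2 = 4.40×10^4 μatm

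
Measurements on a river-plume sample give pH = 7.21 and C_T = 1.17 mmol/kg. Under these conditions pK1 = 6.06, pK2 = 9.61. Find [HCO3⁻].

[HCO3⁻] = 1.09 mmol/kg

α₁ = 1 / (1 + [H⁺]/K1 + K2/[H⁺]) = 1 / (1 + 10^-1.15 + 10^-2.40)
   = 1 / (1 + 0.070795 + 0.0039811) = 1/1.0748 = 0.9304
[HCO3⁻] = α₁ × DIC = 0.9304 × 1.17 = 1.09 mmol/kg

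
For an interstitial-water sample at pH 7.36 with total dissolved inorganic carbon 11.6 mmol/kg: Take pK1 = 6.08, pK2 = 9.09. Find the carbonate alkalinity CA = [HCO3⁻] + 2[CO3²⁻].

CA = 11.2 mmol/kg

CA = [HCO3⁻] + 2[CO3²⁻] = (α₁ + 2α₂)·DIC
At pH 7.36: [H⁺]/K1 = 10^-1.28 = 0.052481, K2/[H⁺] = 10^-1.73 = 0.018621
α₁ = 1/(1 + 0.052481 + 0.018621) = 1/1.0711 = 0.9336; α₂ = α₁·K2/[H⁺] = 0.01738
α₁ + 2α₂ = 0.9684
CA = 0.9684 × 11.6 = 11.2 mmol/kg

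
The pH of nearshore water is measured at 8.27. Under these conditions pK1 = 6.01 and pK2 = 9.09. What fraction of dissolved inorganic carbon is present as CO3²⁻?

α₂ = 0.131

α₂ = 1 / (1 + [H⁺]/K2 + [H⁺]²/(K1K2)) = 1 / (1 + 10^+0.82 + 10^-1.44)
   = 1 / (1 + 6.6069 + 0.036308) = 1/7.6432 = 0.1308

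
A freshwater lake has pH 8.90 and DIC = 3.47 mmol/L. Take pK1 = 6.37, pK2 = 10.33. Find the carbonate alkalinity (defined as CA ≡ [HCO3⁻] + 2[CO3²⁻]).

CA = 3.58 mmol/L

CA = [HCO3⁻] + 2[CO3²⁻] = (α₁ + 2α₂)·DIC
At pH 8.90: [H⁺]/K1 = 10^-2.53 = 0.0029512, K2/[H⁺] = 10^-1.43 = 0.037154
α₁ = 1/(1 + 0.0029512 + 0.037154) = 1/1.0401 = 0.9614; α₂ = α₁·K2/[H⁺] = 0.03572
α₁ + 2α₂ = 1.0329
CA = 1.0329 × 3.47 = 3.58 mmol/L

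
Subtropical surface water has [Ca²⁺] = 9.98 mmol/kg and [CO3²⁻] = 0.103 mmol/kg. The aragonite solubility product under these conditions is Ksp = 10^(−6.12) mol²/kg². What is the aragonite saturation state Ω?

Ksp = 10^(−6.12) = 7.586×10^-7
Ω = [Ca²⁺][CO3²⁻]/Ksp = (9.98×10^-3)(0.103×10^-3) / 7.586×10^-7 = 1.36

Ω = 1.36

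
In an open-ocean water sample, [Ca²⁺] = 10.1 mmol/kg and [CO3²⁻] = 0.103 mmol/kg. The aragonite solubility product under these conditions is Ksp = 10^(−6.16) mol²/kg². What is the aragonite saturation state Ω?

Ω = 1.50

Ksp = 10^(−6.16) = 6.918×10^-7
Ω = [Ca²⁺][CO3²⁻]/Ksp = (10.1×10^-3)(0.103×10^-3) / 6.918×10^-7 = 1.50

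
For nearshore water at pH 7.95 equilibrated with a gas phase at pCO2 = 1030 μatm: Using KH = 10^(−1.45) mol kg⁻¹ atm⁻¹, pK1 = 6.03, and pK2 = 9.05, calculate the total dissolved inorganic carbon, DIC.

DIC = 3.32 mmol/kg

[CO2*] = KH · pCO2 = 10^(−1.45) × 1030×10^-6 = 3.655×10^-5 mol/kg
α₀ = 1/(1 + K1/[H⁺] + K1K2/[H⁺]²) = 1/(1 + 10^+1.92 + 10^+0.82) = 0.01102
DIC = [CO2*]/α₀ = 3.655×10^-5 / 0.01102 = 3.32 mmol/kg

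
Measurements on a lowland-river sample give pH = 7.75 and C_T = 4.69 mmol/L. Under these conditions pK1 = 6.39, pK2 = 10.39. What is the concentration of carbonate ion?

[CO3²⁻] = 10.3 μmol/L

α₂ = 1 / (1 + [H⁺]/K2 + [H⁺]²/(K1K2)) = 1 / (1 + 10^+2.64 + 10^+1.28)
   = 1 / (1 + 436.52 + 19.055) = 1/456.57 = 0.002190
[CO3²⁻] = α₂ × DIC = 0.002190 × 4.69 = 0.0103 mmol/L = 10.3 μmol/L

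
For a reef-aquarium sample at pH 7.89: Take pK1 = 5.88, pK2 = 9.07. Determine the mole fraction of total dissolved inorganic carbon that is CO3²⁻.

α₂ = 0.0614

α₂ = 1 / (1 + [H⁺]/K2 + [H⁺]²/(K1K2)) = 1 / (1 + 10^+1.18 + 10^-0.83)
   = 1 / (1 + 15.136 + 0.14791) = 1/16.284 = 0.06141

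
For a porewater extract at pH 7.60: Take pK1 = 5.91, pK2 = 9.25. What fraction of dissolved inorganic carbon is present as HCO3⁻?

α₁ = 1 / (1 + [H⁺]/K1 + K2/[H⁺]) = 1 / (1 + 10^-1.69 + 10^-1.65)
   = 1 / (1 + 0.020417 + 0.022387) = 1/1.0428 = 0.9590

α₁ = 0.959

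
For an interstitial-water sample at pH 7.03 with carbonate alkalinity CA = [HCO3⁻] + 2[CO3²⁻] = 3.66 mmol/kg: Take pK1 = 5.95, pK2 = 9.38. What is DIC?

CA = [HCO3⁻] + 2[CO3²⁻] = (α₁ + 2α₂)·DIC
At pH 7.03: [H⁺]/K1 = 10^-1.08 = 0.083176, K2/[H⁺] = 10^-2.35 = 0.0044668
α₁ = 1/(1 + 0.083176 + 0.0044668) = 1/1.0876 = 0.9194; α₂ = α₁·K2/[H⁺] = 0.004107
α₁ + 2α₂ = 0.9276
DIC = CA / (α₁ + 2α₂) = 3.66 / 0.9276 = 3.95 mmol/kg

DIC = 3.95 mmol/kg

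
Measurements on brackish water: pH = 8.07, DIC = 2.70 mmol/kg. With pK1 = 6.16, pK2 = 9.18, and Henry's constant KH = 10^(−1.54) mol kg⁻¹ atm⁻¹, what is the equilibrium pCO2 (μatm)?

α₀ = 1 / (1 + K1/[H⁺] + K1K2/[H⁺]²) = 1 / (1 + 10^+1.91 + 10^+0.80)
   = 1 / (1 + 81.283 + 6.3096) = 1/88.593 = 0.01129
[CO2*] = α₀ × DIC = 0.01129 × 2.70 = 0.03048 mmol/kg
pCO2 = [CO2*]/KH = 3.048×10^-5 / 2.884×10^-2 = 1060 μatm

pCO2 = 1060 μatm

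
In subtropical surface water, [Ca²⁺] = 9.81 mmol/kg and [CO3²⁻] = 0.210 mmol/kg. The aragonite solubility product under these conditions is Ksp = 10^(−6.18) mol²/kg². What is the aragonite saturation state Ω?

Ω = 3.12

Ksp = 10^(−6.18) = 6.607×10^-7
Ω = [Ca²⁺][CO3²⁻]/Ksp = (9.81×10^-3)(0.210×10^-3) / 6.607×10^-7 = 3.12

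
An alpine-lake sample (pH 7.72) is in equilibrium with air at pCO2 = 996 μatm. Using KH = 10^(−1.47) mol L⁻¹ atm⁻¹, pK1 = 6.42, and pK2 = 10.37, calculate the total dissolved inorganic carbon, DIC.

[CO2*] = KH · pCO2 = 10^(−1.47) × 996×10^-6 = 3.375×10^-5 mol/L
α₀ = 1/(1 + K1/[H⁺] + K1K2/[H⁺]²) = 1/(1 + 10^+1.30 + 10^-1.35) = 0.04763
DIC = [CO2*]/α₀ = 3.375×10^-5 / 0.04763 = 0.709 mmol/L

DIC = 0.709 mmol/L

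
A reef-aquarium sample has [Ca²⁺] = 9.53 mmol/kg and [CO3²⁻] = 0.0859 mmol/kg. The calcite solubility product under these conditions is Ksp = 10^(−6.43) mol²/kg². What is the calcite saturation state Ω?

Ω = 2.20

Ksp = 10^(−6.43) = 3.715×10^-7
Ω = [Ca²⁺][CO3²⁻]/Ksp = (9.53×10^-3)(0.0859×10^-3) / 3.715×10^-7 = 2.20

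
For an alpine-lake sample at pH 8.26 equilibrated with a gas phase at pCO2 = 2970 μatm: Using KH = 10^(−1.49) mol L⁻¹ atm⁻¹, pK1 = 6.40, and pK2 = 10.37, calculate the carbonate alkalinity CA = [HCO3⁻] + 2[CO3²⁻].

CA = 7.07 mmol/L

[CO2*] = KH · pCO2 = 10^(−1.49) × 2970×10^-6 = 9.611×10^-5 mol/L
α₀ = 1/(1 + K1/[H⁺] + K1K2/[H⁺]²) = 1/(1 + 10^+1.86 + 10^-0.25) = 0.01351
DIC = [CO2*]/α₀ = 9.611×10^-5 / 0.01351 = 7.113 mmol/L
CA = (α₁ + 2α₂)·DIC = (0.9789 + 2×0.007599) × 7.113 = 7.07 mmol/L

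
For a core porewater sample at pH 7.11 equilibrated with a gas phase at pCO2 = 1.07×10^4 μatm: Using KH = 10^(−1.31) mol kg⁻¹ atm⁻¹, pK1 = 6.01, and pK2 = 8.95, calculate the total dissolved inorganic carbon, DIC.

DIC = 7.22 mmol/kg

[CO2*] = KH · pCO2 = 10^(−1.31) × 1.07×10^4×10^-6 = 5.241×10^-4 mol/kg
α₀ = 1/(1 + K1/[H⁺] + K1K2/[H⁺]²) = 1/(1 + 10^+1.10 + 10^-0.74) = 0.07262
DIC = [CO2*]/α₀ = 5.241×10^-4 / 0.07262 = 7.22 mmol/kg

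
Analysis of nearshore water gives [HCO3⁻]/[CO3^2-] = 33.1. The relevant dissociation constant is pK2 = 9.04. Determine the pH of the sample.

pH = 7.52

From K2 = [H⁺][CO3^2-]/[HCO3⁻]:  pH = pK2 − log₁₀([HCO3⁻]/[CO3^2-])
log₁₀(33.1) = +1.520
pH = 9.04 − (+1.520) = 7.52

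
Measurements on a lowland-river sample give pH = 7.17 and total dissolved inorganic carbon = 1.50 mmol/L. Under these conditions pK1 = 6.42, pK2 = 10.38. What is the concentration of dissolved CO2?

[CO2*] = 0.226 mmol/L

α₀ = 1 / (1 + K1/[H⁺] + K1K2/[H⁺]²) = 1 / (1 + 10^+0.75 + 10^-2.46)
   = 1 / (1 + 5.6234 + 0.0034674) = 1/6.6269 = 0.1509
[CO2*] = α₀ × DIC = 0.1509 × 1.50 = 0.226 mmol/L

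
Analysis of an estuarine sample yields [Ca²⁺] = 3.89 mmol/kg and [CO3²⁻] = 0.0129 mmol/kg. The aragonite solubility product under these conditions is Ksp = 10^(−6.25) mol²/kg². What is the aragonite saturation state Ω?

Ω = 0.0892

Ksp = 10^(−6.25) = 5.623×10^-7
Ω = [Ca²⁺][CO3²⁻]/Ksp = (3.89×10^-3)(0.0129×10^-3) / 5.623×10^-7 = 0.0892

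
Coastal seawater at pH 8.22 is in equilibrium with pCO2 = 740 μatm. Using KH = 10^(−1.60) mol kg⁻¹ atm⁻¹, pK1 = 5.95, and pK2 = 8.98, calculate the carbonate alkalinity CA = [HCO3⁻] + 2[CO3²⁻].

CA = 4.66 mmol/kg

[CO2*] = KH · pCO2 = 10^(−1.60) × 740×10^-6 = 1.859×10^-5 mol/kg
α₀ = 1/(1 + K1/[H⁺] + K1K2/[H⁺]²) = 1/(1 + 10^+2.27 + 10^+1.51) = 0.004554
DIC = [CO2*]/α₀ = 1.859×10^-5 / 0.004554 = 4.081 mmol/kg
CA = (α₁ + 2α₂)·DIC = (0.8481 + 2×0.1474) × 4.081 = 4.66 mmol/kg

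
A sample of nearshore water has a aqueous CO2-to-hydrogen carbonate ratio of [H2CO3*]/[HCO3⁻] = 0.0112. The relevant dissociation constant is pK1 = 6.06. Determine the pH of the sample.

From K1 = [H⁺][HCO3⁻]/[H2CO3*]:  pH = pK1 − log₁₀([H2CO3*]/[HCO3⁻])
log₁₀(0.0112) = -1.951
pH = 6.06 − (-1.951) = 8.01

pH = 8.01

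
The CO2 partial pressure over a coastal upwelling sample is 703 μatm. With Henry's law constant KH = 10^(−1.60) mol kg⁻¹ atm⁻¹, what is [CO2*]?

KH = 10^(−1.60) = 2.512×10^-2 mol kg⁻¹ atm⁻¹
[CO2*] = KH · pCO2 = 2.512×10^-2 × 703×10^-6 atm = 1.77×10^-5 mol/kg

[CO2*] = 17.7 μmol/kg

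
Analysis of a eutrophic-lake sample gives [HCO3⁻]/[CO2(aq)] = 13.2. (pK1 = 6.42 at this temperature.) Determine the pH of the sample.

pH = 7.54

From K1 = [H⁺][HCO3⁻]/[CO2(aq)]:  pH = pK1 + log₁₀([HCO3⁻]/[CO2(aq)])
log₁₀(13.2) = +1.121
pH = 6.42 + (+1.121) = 7.54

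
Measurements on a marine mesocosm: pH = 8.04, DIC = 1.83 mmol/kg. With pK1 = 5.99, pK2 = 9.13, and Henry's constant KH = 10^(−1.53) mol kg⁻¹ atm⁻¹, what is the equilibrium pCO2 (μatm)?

pCO2 = 507 μatm

α₀ = 1 / (1 + K1/[H⁺] + K1K2/[H⁺]²) = 1 / (1 + 10^+2.05 + 10^+0.96)
   = 1 / (1 + 112.20 + 9.1201) = 1/122.32 = 0.008175
[CO2*] = α₀ × DIC = 0.008175 × 1.83 = 0.01496 mmol/kg = 14.96 μmol/kg
pCO2 = [CO2*]/KH = 1.496×10^-5 / 2.951×10^-2 = 507 μatm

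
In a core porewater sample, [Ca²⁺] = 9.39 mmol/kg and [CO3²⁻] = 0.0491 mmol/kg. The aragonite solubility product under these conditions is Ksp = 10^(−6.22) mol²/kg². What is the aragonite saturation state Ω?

Ω = 0.765

Ksp = 10^(−6.22) = 6.026×10^-7
Ω = [Ca²⁺][CO3²⁻]/Ksp = (9.39×10^-3)(0.0491×10^-3) / 6.026×10^-7 = 0.765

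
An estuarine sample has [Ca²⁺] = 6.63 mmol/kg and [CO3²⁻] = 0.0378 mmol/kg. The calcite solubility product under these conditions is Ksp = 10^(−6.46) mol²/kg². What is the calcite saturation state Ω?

Ω = 0.723

Ksp = 10^(−6.46) = 3.467×10^-7
Ω = [Ca²⁺][CO3²⁻]/Ksp = (6.63×10^-3)(0.0378×10^-3) / 3.467×10^-7 = 0.723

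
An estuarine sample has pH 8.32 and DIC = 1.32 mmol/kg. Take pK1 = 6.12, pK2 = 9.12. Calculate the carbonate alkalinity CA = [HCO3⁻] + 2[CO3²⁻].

CA = 1.49 mmol/kg

CA = [HCO3⁻] + 2[CO3²⁻] = (α₁ + 2α₂)·DIC
At pH 8.32: [H⁺]/K1 = 10^-2.20 = 0.0063096, K2/[H⁺] = 10^-0.80 = 0.15849
α₁ = 1/(1 + 0.0063096 + 0.15849) = 1/1.1648 = 0.8585; α₂ = α₁·K2/[H⁺] = 0.1361
α₁ + 2α₂ = 1.1306
CA = 1.1306 × 1.32 = 1.49 mmol/kg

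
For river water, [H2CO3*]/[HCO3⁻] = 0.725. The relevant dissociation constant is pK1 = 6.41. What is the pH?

From K1 = [H⁺][HCO3⁻]/[H2CO3*]:  pH = pK1 − log₁₀([H2CO3*]/[HCO3⁻])
log₁₀(0.725) = -0.140
pH = 6.41 − (-0.140) = 6.55

pH = 6.55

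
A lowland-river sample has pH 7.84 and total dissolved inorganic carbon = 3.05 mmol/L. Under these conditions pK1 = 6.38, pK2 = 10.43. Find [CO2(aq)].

α₀ = 1 / (1 + K1/[H⁺] + K1K2/[H⁺]²) = 1 / (1 + 10^+1.46 + 10^-1.13)
   = 1 / (1 + 28.840 + 0.074131) = 1/29.914 = 0.03343
[CO2*] = α₀ × DIC = 0.03343 × 3.05 = 0.102 mmol/L

[CO2*] = 0.102 mmol/L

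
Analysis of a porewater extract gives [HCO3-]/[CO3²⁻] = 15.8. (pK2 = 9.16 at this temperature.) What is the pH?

pH = 7.96

From K2 = [H⁺][CO3²⁻]/[HCO3-]:  pH = pK2 − log₁₀([HCO3-]/[CO3²⁻])
log₁₀(15.8) = +1.199
pH = 9.16 − (+1.199) = 7.96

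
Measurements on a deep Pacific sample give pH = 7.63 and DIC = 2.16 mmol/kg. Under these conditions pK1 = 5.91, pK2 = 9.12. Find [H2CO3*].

α₀ = 1 / (1 + K1/[H⁺] + K1K2/[H⁺]²) = 1 / (1 + 10^+1.72 + 10^+0.23)
   = 1 / (1 + 52.481 + 1.6982) = 1/55.179 = 0.01812
[CO2*] = α₀ × DIC = 0.01812 × 2.16 = 0.0391 mmol/kg

[CO2*] = 0.0391 mmol/kg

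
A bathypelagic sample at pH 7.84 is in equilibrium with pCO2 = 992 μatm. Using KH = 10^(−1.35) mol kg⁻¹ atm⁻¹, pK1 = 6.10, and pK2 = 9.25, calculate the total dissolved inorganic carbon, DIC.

[CO2*] = KH · pCO2 = 10^(−1.35) × 992×10^-6 = 4.431×10^-5 mol/kg
α₀ = 1/(1 + K1/[H⁺] + K1K2/[H⁺]²) = 1/(1 + 10^+1.74 + 10^+0.33) = 0.01721
DIC = [CO2*]/α₀ = 4.431×10^-5 / 0.01721 = 2.57 mmol/kg

DIC = 2.57 mmol/kg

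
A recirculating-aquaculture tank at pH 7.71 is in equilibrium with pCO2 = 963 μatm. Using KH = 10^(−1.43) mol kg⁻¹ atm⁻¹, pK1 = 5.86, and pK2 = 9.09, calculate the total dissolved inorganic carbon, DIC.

[CO2*] = KH · pCO2 = 10^(−1.43) × 963×10^-6 = 3.578×10^-5 mol/kg
α₀ = 1/(1 + K1/[H⁺] + K1K2/[H⁺]²) = 1/(1 + 10^+1.85 + 10^+0.47) = 0.01338
DIC = [CO2*]/α₀ = 3.578×10^-5 / 0.01338 = 2.67 mmol/kg

DIC = 2.67 mmol/kg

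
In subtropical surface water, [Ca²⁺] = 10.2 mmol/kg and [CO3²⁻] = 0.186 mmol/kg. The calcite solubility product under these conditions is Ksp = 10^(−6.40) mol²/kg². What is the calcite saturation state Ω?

Ω = 4.77

Ksp = 10^(−6.40) = 3.981×10^-7
Ω = [Ca²⁺][CO3²⁻]/Ksp = (10.2×10^-3)(0.186×10^-3) / 3.981×10^-7 = 4.77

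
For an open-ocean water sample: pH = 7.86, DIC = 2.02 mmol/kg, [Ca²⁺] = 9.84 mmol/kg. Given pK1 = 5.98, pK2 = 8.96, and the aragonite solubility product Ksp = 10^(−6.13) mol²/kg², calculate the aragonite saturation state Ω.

Ω = 1.95

α₂ = 1 / (1 + [H⁺]/K2 + [H⁺]²/(K1K2)) = 1 / (1 + 10^+1.10 + 10^-0.78)
   = 1 / (1 + 12.589 + 0.16596) = 1/13.755 = 0.07270
[CO3²⁻] = α₂ × DIC = 0.07270 × 2.02 = 0.1469 mmol/kg
Ksp = 10^(−6.13) = 7.413×10^-7
Ω = [Ca²⁺][CO3²⁻]/Ksp = (9.84×10^-3)(1.469×10^-4) / 7.413×10^-7 = 1.95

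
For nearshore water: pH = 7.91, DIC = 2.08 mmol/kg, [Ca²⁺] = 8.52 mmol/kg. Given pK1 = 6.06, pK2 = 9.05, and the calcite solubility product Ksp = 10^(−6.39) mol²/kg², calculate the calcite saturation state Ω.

Ω = 2.90

α₂ = 1 / (1 + [H⁺]/K2 + [H⁺]²/(K1K2)) = 1 / (1 + 10^+1.14 + 10^-0.71)
   = 1 / (1 + 13.804 + 0.19498) = 1/14.999 = 0.06667
[CO3²⁻] = α₂ × DIC = 0.06667 × 2.08 = 0.1387 mmol/kg
Ksp = 10^(−6.39) = 4.074×10^-7
Ω = [Ca²⁺][CO3²⁻]/Ksp = (8.52×10^-3)(1.387×10^-4) / 4.074×10^-7 = 2.90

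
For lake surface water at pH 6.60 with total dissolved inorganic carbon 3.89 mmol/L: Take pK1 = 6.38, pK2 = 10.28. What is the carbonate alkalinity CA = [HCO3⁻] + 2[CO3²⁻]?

CA = [HCO3⁻] + 2[CO3²⁻] = (α₁ + 2α₂)·DIC
At pH 6.60: [H⁺]/K1 = 10^-0.22 = 0.60256, K2/[H⁺] = 10^-3.68 = 0.00020893
α₁ = 1/(1 + 0.60256 + 0.00020893) = 1/1.6028 = 0.6239; α₂ = α₁·K2/[H⁺] = 0.0001304
α₁ + 2α₂ = 0.6242
CA = 0.6242 × 3.89 = 2.43 mmol/L

CA = 2.43 mmol/L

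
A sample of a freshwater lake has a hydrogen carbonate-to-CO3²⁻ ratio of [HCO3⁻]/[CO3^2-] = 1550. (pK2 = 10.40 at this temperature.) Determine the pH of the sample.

pH = 7.21

From K2 = [H⁺][CO3^2-]/[HCO3⁻]:  pH = pK2 − log₁₀([HCO3⁻]/[CO3^2-])
log₁₀(1550) = +3.190
pH = 10.40 − (+3.190) = 7.21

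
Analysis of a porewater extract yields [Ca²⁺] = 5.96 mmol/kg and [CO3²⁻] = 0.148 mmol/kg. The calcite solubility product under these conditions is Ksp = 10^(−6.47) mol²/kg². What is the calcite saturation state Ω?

Ksp = 10^(−6.47) = 3.388×10^-7
Ω = [Ca²⁺][CO3²⁻]/Ksp = (5.96×10^-3)(0.148×10^-3) / 3.388×10^-7 = 2.60

Ω = 2.60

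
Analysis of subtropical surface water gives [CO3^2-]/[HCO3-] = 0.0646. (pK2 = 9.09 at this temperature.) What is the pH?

From K2 = [H⁺][CO3^2-]/[HCO3-]:  pH = pK2 + log₁₀([CO3^2-]/[HCO3-])
log₁₀(0.0646) = -1.190
pH = 9.09 + (-1.190) = 7.90

pH = 7.90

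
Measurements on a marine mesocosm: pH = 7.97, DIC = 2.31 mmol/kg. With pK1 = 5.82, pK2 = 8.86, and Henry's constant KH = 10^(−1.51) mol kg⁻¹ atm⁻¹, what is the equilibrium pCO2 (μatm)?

α₀ = 1 / (1 + K1/[H⁺] + K1K2/[H⁺]²) = 1 / (1 + 10^+2.15 + 10^+1.26)
   = 1 / (1 + 141.25 + 18.197) = 1/160.45 = 0.006232
[CO2*] = α₀ × DIC = 0.006232 × 2.31 = 0.01440 mmol/kg = 14.40 μmol/kg
pCO2 = [CO2*]/KH = 1.440×10^-5 / 3.090×10^-2 = 466 μatm

pCO2 = 466 μatm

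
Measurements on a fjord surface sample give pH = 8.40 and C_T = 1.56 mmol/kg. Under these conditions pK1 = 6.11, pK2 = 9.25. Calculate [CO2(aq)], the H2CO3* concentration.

α₀ = 1 / (1 + K1/[H⁺] + K1K2/[H⁺]²) = 1 / (1 + 10^+2.29 + 10^+1.44)
   = 1 / (1 + 194.98 + 27.542) = 1/223.53 = 0.004474
[CO2*] = α₀ × DIC = 0.004474 × 1.56 = 0.00698 mmol/kg = 6.98 μmol/kg

[CO2*] = 6.98 μmol/kg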